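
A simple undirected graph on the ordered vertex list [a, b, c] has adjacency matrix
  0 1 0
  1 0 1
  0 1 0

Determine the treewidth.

A width-1 tree decomposition is:
Bags: B1 = {b, c}  B2 = {a, b}
Tree: B1–B2
Every bag has size at most 2, so the width is 2 − 1 = 1 and tw(G) ≤ 1. Since G has at least one edge (e.g. b–c), it is not an edgeless graph, so tw(G) ≥ 1. Therefore the treewidth is 1.

1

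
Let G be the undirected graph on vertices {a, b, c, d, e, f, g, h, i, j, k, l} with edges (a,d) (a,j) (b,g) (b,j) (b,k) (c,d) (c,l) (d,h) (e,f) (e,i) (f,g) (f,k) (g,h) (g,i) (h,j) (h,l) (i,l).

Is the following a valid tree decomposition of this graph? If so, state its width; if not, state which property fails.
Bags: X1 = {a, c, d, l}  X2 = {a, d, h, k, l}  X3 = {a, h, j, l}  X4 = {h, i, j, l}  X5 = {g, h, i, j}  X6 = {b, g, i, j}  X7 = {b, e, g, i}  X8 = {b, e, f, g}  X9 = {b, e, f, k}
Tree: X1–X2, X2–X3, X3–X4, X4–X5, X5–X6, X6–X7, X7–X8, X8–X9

No — bags containing vertex k are not connected in the tree.

A tree decomposition must satisfy three properties: every vertex lies in some bag; for every edge, both endpoints lie together in some bag; and for every vertex, the bags containing it form a connected subtree. Here bags containing vertex k are not connected in the tree, so the decomposition is invalid.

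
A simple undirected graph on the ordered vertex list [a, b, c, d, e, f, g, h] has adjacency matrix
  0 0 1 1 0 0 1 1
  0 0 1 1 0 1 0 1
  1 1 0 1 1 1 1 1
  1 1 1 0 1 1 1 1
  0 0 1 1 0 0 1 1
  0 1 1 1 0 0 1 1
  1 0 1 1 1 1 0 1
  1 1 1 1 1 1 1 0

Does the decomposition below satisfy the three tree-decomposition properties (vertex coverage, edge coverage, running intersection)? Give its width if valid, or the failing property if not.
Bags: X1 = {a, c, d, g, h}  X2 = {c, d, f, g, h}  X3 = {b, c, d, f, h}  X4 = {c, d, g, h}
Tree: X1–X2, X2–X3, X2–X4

A tree decomposition must satisfy three properties: every vertex lies in some bag; for every edge, both endpoints lie together in some bag; and for every vertex, the bags containing it form a connected subtree. Here vertex e appears in no bag, so the decomposition is invalid.

No — vertex e appears in no bag.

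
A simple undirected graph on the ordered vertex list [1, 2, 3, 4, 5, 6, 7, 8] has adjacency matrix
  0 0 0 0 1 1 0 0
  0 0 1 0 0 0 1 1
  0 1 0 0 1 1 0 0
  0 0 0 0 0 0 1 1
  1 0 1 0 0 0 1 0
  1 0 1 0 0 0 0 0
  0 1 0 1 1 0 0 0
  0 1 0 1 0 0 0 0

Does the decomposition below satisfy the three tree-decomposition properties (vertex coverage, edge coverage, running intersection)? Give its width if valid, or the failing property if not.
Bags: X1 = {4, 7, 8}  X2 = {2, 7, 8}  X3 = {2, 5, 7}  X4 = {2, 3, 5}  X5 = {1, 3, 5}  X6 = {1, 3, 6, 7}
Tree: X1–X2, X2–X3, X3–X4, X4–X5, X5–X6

No — bags containing vertex 7 are not connected in the tree.

A tree decomposition must satisfy three properties: every vertex lies in some bag; for every edge, both endpoints lie together in some bag; and for every vertex, the bags containing it form a connected subtree. Here bags containing vertex 7 are not connected in the tree, so the decomposition is invalid.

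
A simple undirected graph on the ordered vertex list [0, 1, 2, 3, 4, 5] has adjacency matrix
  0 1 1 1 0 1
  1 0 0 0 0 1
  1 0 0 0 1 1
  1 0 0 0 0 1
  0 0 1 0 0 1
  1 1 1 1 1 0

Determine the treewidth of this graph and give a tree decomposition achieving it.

Each bag holds 3 vertices, so the decomposition has width 2, which upper-bounds the treewidth. For the lower bound, the 3 vertices {0, 1, 5} are pairwise adjacent, and any tree decomposition puts a clique entirely inside one bag — forcing width ≥ 2. Hence tw(G) = 2 exactly.

Treewidth 2.
One such decomposition:
Bags: B1 = {0, 2, 5}  B2 = {0, 3, 5}  B3 = {2, 4, 5}  B4 = {0, 1, 5}
Tree: B1–B2, B1–B3, B1–B4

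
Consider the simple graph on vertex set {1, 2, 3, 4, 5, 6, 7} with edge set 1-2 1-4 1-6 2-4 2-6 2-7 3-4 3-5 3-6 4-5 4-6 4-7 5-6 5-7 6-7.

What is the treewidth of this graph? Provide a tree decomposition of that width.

Treewidth 3.
Bags: B1 = {3, 4, 5, 6}  B2 = {4, 5, 6, 7}  B3 = {2, 4, 6, 7}  B4 = {1, 2, 4, 6}
Tree: B1–B2, B2–B3, B3–B4

Each bag holds 4 vertices, so the decomposition has width 3, which upper-bounds the treewidth. For the lower bound, the 4 vertices {1, 2, 4, 6} are pairwise adjacent, and any tree decomposition puts a clique entirely inside one bag — forcing width ≥ 3. Combining the bounds, tw(G) = 3.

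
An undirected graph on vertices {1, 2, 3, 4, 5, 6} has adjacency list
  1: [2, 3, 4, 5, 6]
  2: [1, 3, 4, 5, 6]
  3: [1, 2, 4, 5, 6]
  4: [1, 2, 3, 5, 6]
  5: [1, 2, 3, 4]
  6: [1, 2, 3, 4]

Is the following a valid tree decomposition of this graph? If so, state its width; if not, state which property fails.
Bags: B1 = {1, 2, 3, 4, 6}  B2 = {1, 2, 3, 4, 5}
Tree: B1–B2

Yes; width 4.

Every vertex of G appears in some bag (union = {1, 2, 3, 4, 5, 6}); every edge is covered by a bag; and for each vertex v the set of bags containing v is connected in the bag tree. The decomposition is therefore valid. The largest bag has 5 vertices, so the width is 4.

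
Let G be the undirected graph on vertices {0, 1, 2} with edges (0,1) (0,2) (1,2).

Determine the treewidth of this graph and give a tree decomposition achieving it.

Treewidth 2.
One optimal decomposition is:
Bags: B1 = {0, 1, 2}
Tree: (single bag)

With just one bag of size 3, the width is 3 − 1 = 2, so tw(G) ≤ 2. For the lower bound, the 3 vertices {0, 1, 2} are pairwise adjacent, and any tree decomposition puts a clique entirely inside one bag — forcing width ≥ 2. Combining the bounds, tw(G) = 2.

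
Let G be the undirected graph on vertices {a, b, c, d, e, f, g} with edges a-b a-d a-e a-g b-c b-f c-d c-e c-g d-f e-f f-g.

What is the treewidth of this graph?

3

A width-3 tree decomposition is:
Bags: B1 = {a, c, f, g}  B2 = {a, c, e, f}  B3 = {a, c, d, f}  B4 = {a, b, c, f}
Tree: B1–B2, B2–B3, B3–B4
Every bag has size at most 4, so the width is 4 − 1 = 3 and tw(G) ≤ 3. For the lower bound: the 4 vertex sets {c,g}, {e,f}, {a}, {d} are disjoint, each induces a connected subgraph, and every pair is joined by at least one edge of G. Contracting each set to a single vertex therefore yields K_{4} as a minor, and since treewidth is minor-monotone, tw(G) ≥ tw(K_{4}) = 3. The upper and lower bounds meet at 3, so that is the treewidth.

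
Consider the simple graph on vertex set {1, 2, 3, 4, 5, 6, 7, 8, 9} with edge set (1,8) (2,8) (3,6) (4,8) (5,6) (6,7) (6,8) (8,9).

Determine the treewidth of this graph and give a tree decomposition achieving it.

Treewidth 1.
One optimal decomposition is:
Bags: B1 = {6, 8}  B2 = {3, 6}  B3 = {2, 8}  B4 = {1, 8}  B5 = {8, 9}  B6 = {6, 7}  B7 = {5, 6}  B8 = {4, 8}
Tree: B1–B2, B1–B3, B1–B4, B4–B5, B1–B6, B6–B7, B1–B8

Every bag has size at most 2, so the width is 2 − 1 = 1 and tw(G) ≤ 1. G has an edge, so its treewidth is at least 1. Therefore the treewidth is 1.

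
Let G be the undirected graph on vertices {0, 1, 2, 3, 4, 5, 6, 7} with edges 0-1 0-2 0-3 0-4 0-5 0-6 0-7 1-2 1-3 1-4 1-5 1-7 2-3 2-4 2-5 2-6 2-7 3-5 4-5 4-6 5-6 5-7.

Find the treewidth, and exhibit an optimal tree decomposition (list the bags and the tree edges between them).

Every bag has size at most 5, so the width is 5 − 1 = 4 and tw(G) ≤ 4. For the lower bound, the 5 vertices {0, 1, 2, 3, 5} are pairwise adjacent, and any tree decomposition puts a clique entirely inside one bag — forcing width ≥ 4. Hence tw(G) = 4 exactly.

Treewidth 4.
One optimal decomposition is:
Bags: B1 = {0, 2, 4, 5, 6}  B2 = {0, 1, 2, 4, 5}  B3 = {0, 1, 2, 3, 5}  B4 = {0, 1, 2, 5, 7}
Tree: B1–B2, B2–B3, B2–B4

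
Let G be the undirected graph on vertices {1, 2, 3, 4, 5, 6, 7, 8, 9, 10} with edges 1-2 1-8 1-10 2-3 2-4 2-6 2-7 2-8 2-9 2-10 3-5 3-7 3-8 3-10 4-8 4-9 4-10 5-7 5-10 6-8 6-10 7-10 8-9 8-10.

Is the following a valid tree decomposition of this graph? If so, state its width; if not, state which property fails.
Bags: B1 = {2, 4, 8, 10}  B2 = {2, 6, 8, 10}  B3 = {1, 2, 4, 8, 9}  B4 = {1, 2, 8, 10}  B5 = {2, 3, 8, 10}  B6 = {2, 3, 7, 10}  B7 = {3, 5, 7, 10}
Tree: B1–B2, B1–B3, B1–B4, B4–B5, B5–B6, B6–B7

No — bags containing vertex 1 are not connected in the tree.

A tree decomposition must satisfy three properties: every vertex lies in some bag; for every edge, both endpoints lie together in some bag; and for every vertex, the bags containing it form a connected subtree. Here bags containing vertex 1 are not connected in the tree, so the decomposition is invalid.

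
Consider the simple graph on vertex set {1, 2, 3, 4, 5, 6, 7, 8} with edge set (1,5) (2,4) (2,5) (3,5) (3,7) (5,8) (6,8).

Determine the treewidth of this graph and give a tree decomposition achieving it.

The largest bag has 2 vertices, giving width 1; this decomposition certifies tw(G) ≤ 1. Since G has at least one edge (e.g. 6–8), it is not an edgeless graph, so tw(G) ≥ 1. Combining the bounds, tw(G) = 1.

Treewidth 1.
One such decomposition:
Bags: B1 = {6, 8}  B2 = {5, 8}  B3 = {1, 5}  B4 = {2, 5}  B5 = {2, 4}  B6 = {3, 5}  B7 = {3, 7}
Tree: B1–B2, B2–B3, B2–B4, B4–B5, B4–B6, B6–B7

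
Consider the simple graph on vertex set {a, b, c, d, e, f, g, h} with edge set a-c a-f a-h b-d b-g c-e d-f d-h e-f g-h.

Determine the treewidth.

A width-2 tree decomposition is:
Bags: B1 = {a, c, e}  B2 = {a, e, f}  B3 = {a, f, h}  B4 = {d, f, h}  B5 = {d, g, h}  B6 = {b, d, g}
Tree: B1–B2, B2–B3, B3–B4, B4–B5, B5–B6
The largest bag has 3 vertices, giving width 2; this decomposition certifies tw(G) ≤ 2. For the lower bound, G contains the cycle c–e–f–a–c, so G is not a forest; only forests have treewidth ≤ 1, hence tw(G) ≥ 2. Combining the bounds, tw(G) = 2.

2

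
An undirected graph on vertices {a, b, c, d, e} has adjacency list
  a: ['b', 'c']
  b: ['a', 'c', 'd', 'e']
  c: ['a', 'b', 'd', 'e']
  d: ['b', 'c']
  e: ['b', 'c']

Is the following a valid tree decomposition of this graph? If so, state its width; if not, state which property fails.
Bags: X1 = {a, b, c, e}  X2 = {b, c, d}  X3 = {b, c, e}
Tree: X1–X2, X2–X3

No — bags containing vertex e are not connected in the tree.

A tree decomposition must satisfy three properties: every vertex lies in some bag; for every edge, both endpoints lie together in some bag; and for every vertex, the bags containing it form a connected subtree. Here bags containing vertex e are not connected in the tree, so the decomposition is invalid.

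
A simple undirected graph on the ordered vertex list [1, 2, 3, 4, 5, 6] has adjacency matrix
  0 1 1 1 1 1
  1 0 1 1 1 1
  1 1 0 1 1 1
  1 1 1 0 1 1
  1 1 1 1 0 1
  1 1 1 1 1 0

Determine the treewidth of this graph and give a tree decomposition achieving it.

With just one bag of size 6, the width is 6 − 1 = 5, so tw(G) ≤ 5. For the lower bound, the 6 vertices {1, 2, 3, 4, 5, 6} are pairwise adjacent, and any tree decomposition puts a clique entirely inside one bag — forcing width ≥ 5. Hence tw(G) = 5 exactly.

Treewidth 5.
Bags: B1 = {1, 2, 3, 4, 5, 6}
Tree: (single bag)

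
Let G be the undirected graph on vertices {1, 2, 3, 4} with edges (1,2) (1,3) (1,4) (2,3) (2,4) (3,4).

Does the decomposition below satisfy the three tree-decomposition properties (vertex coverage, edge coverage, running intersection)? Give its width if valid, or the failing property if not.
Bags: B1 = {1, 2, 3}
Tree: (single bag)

No — vertex 4 appears in no bag.

A tree decomposition must satisfy three properties: every vertex lies in some bag; for every edge, both endpoints lie together in some bag; and for every vertex, the bags containing it form a connected subtree. Here vertex 4 appears in no bag, so the decomposition is invalid.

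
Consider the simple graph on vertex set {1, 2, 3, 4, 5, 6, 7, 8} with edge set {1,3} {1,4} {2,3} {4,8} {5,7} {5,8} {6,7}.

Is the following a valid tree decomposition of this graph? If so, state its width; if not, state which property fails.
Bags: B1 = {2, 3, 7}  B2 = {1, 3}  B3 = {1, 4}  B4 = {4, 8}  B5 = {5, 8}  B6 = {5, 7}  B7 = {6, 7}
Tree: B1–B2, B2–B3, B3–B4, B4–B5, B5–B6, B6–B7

No — bags containing vertex 7 are not connected in the tree.

A tree decomposition must satisfy three properties: every vertex lies in some bag; for every edge, both endpoints lie together in some bag; and for every vertex, the bags containing it form a connected subtree. Here bags containing vertex 7 are not connected in the tree, so the decomposition is invalid.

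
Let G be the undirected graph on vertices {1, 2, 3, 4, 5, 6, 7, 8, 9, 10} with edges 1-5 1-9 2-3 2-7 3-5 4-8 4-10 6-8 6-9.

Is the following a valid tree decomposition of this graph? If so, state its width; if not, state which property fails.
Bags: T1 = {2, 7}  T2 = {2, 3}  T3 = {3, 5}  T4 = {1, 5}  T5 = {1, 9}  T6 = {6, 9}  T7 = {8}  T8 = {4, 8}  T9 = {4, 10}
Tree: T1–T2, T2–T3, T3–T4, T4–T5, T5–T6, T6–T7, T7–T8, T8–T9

A tree decomposition must satisfy three properties: every vertex lies in some bag; for every edge, both endpoints lie together in some bag; and for every vertex, the bags containing it form a connected subtree. Here edge (6,8) lies in no bag, so the decomposition is invalid.

No — edge (6,8) lies in no bag.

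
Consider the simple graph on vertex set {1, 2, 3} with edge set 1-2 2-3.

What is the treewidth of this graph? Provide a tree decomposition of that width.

Every bag has size at most 2, so the width is 2 − 1 = 1 and tw(G) ≤ 1. Any graph with an edge has treewidth ≥ 1, and G has the edge 3–2. The upper and lower bounds meet at 1, so that is the treewidth.

Treewidth 1.
One optimal decomposition is:
Bags: B1 = {2, 3}  B2 = {1, 2}
Tree: B1–B2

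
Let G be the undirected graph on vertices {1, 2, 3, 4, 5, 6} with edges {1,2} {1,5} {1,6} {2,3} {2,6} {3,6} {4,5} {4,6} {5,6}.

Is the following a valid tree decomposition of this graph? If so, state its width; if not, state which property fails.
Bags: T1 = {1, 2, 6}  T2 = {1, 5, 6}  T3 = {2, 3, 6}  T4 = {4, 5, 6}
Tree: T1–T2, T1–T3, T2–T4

Checking the three conditions: (i) the bags cover all of {1, 2, 3, 4, 5, 6}; (ii) for each edge, some bag contains both endpoints; (iii) the bags containing any fixed vertex form a subtree. All hold, so the decomposition is valid with width 3 − 1 = 2.

Yes; width 2.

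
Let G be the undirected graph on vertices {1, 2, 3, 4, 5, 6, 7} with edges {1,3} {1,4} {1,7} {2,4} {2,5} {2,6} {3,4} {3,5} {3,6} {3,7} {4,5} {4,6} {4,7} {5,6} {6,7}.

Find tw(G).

A width-3 tree decomposition is:
Bags: B1 = {3, 4, 6, 7}  B2 = {1, 3, 4, 7}  B3 = {3, 4, 5, 6}  B4 = {2, 4, 5, 6}
Tree: B1–B2, B1–B3, B3–B4
Each bag holds 4 vertices, so the decomposition has width 3, which upper-bounds the treewidth. On the other hand G contains the 4-clique {2, 4, 5, 6}. A clique must lie in a single bag of any decomposition, so no decomposition can have width below 3. Combining the bounds, tw(G) = 3.

3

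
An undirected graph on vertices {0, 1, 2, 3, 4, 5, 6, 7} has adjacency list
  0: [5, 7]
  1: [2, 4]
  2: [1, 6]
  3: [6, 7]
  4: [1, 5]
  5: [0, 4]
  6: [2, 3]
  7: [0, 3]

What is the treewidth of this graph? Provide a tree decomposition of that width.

Treewidth 2.
One such decomposition:
Bags: B1 = {0, 4, 5}  B2 = {0, 4, 7}  B3 = {3, 4, 7}  B4 = {3, 4, 6}  B5 = {2, 4, 6}  B6 = {1, 2, 4}
Tree: B1–B2, B2–B3, B3–B4, B4–B5, B5–B6

The largest bag has 3 vertices, giving width 2; this decomposition certifies tw(G) ≤ 2. Since 4–5–0–7–3–6–2–1–4 is a cycle in G, G is not acyclic. Forests are exactly the graphs of treewidth ≤ 1, so tw(G) ≥ 2. Therefore the treewidth is 2.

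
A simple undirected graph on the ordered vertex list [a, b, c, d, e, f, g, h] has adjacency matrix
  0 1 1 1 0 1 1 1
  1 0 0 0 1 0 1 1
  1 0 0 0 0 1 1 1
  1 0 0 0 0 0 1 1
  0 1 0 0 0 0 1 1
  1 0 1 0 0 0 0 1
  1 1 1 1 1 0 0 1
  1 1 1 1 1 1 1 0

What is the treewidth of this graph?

A width-3 tree decomposition is:
Bags: B1 = {a, b, g, h}  B2 = {a, c, g, h}  B3 = {a, c, f, h}  B4 = {b, e, g, h}  B5 = {a, d, g, h}
Tree: B1–B2, B2–B3, B1–B4, B1–B5
The largest bag has 4 vertices, giving width 3; this decomposition certifies tw(G) ≤ 3. Conversely, {b, e, g, h} is a clique of size 4, and the vertices of any clique must share a bag in every tree decomposition; so some bag has ≥ 4 vertices and tw(G) ≥ 3. Therefore the treewidth is 3.

3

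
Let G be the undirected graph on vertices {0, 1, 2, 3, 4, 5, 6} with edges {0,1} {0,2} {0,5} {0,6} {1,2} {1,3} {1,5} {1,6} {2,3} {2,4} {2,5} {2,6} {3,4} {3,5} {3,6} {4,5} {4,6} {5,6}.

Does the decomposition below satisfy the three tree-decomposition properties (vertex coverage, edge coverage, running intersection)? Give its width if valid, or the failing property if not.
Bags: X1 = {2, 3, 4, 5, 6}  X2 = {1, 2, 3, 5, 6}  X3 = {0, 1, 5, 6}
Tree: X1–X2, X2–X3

No — edge (2,0) lies in no bag.

A tree decomposition must satisfy three properties: every vertex lies in some bag; for every edge, both endpoints lie together in some bag; and for every vertex, the bags containing it form a connected subtree. Here edge (2,0) lies in no bag, so the decomposition is invalid.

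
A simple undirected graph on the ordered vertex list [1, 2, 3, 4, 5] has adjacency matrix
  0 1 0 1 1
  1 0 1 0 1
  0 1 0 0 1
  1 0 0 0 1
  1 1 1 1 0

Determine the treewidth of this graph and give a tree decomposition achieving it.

Treewidth 2.
Bags: B1 = {1, 2, 5}  B2 = {2, 3, 5}  B3 = {1, 4, 5}
Tree: B1–B2, B1–B3

Each bag holds 3 vertices, so the decomposition has width 2, which upper-bounds the treewidth. Conversely, {1, 2, 5} is a clique of size 3, and the vertices of any clique must share a bag in every tree decomposition; so some bag has ≥ 3 vertices and tw(G) ≥ 2. The upper and lower bounds meet at 2, so that is the treewidth.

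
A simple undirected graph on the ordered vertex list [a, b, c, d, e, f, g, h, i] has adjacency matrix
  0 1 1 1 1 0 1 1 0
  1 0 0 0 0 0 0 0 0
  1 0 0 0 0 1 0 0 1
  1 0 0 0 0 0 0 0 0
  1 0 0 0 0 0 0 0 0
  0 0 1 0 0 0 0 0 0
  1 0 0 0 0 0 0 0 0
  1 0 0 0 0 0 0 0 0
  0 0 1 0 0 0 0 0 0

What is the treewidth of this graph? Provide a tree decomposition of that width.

Treewidth 1.
One optimal decomposition is:
Bags: B1 = {c, i}  B2 = {a, c}  B3 = {a, b}  B4 = {a, h}  B5 = {c, f}  B6 = {a, d}  B7 = {a, g}  B8 = {a, e}
Tree: B1–B2, B2–B3, B3–B4, B2–B5, B3–B6, B4–B7, B2–B8

The largest bag has 2 vertices, giving width 1; this decomposition certifies tw(G) ≤ 1. Since G has at least one edge (e.g. i–c), it is not an edgeless graph, so tw(G) ≥ 1. Combining the bounds, tw(G) = 1.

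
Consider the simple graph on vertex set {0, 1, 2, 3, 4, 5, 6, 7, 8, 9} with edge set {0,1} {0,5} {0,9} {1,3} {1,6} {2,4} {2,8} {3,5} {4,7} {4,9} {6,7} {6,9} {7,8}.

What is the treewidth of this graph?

A width-2 tree decomposition is:
Bags: B1 = {2, 4, 8}  B2 = {4, 7, 8}  B3 = {4, 7, 9}  B4 = {6, 7, 9}  B5 = {0, 6, 9}  B6 = {0, 1, 6}  B7 = {0, 1, 5}  B8 = {1, 3, 5}
Tree: B1–B2, B2–B3, B3–B4, B4–B5, B5–B6, B6–B7, B7–B8
Each bag holds 3 vertices, so the decomposition has width 2, which upper-bounds the treewidth. Since 2–8–7–4–2 is a cycle in G, G is not acyclic. Forests are exactly the graphs of treewidth ≤ 1, so tw(G) ≥ 2. Combining the bounds, tw(G) = 2.

2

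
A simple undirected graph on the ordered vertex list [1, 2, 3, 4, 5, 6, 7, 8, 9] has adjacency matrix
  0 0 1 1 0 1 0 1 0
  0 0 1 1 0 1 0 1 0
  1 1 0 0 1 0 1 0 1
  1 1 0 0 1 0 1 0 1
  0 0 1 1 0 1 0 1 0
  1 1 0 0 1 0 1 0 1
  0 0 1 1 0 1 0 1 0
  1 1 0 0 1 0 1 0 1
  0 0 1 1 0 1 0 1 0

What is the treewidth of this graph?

A width-4 tree decomposition is:
Bags: B1 = {3, 4, 5, 6, 8}  B2 = {2, 3, 4, 6, 8}  B3 = {3, 4, 6, 7, 8}  B4 = {1, 3, 4, 6, 8}  B5 = {3, 4, 6, 8, 9}
Tree: B1–B2, B2–B3, B3–B4, B4–B5
Each bag holds 5 vertices, so the decomposition has width 4, which upper-bounds the treewidth. For the lower bound: the 5 vertex sets {5,6}, {2,3}, {4,7}, {8}, {1} are disjoint, each induces a connected subgraph, and every pair is joined by at least one edge of G. Contracting each set to a single vertex therefore yields K_{5} as a minor, and since treewidth is minor-monotone, tw(G) ≥ tw(K_{5}) = 4. Combining the bounds, tw(G) = 4.

4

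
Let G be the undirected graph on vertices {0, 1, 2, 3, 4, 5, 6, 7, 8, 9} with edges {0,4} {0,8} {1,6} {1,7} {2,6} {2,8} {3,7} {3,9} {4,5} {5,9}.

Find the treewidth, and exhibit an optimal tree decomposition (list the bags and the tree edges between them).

Each bag holds 3 vertices, so the decomposition has width 2, which upper-bounds the treewidth. The edges 9–5–4–0–8–2–6–1–7–3–9 form a cycle, so G is not a tree and its treewidth is at least 2. Hence tw(G) = 2 exactly.

Treewidth 2.
Bags: B1 = {4, 5, 9}  B2 = {0, 4, 9}  B3 = {0, 8, 9}  B4 = {2, 8, 9}  B5 = {2, 6, 9}  B6 = {1, 6, 9}  B7 = {1, 7, 9}  B8 = {3, 7, 9}
Tree: B1–B2, B2–B3, B3–B4, B4–B5, B5–B6, B6–B7, B7–B8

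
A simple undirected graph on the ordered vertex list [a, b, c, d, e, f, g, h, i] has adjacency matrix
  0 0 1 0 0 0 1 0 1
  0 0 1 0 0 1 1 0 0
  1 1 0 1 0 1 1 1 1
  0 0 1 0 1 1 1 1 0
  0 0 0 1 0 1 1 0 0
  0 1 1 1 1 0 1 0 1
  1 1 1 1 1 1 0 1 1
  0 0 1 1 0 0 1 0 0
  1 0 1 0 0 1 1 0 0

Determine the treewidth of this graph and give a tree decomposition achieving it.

Treewidth 3.
Bags: B1 = {b, c, f, g}  B2 = {c, d, f, g}  B3 = {c, f, g, i}  B4 = {d, e, f, g}  B5 = {c, d, g, h}  B6 = {a, c, g, i}
Tree: B1–B2, B1–B3, B2–B4, B2–B5, B3–B6

Every bag has size at most 4, so the width is 4 − 1 = 3 and tw(G) ≤ 3. On the other hand G contains the 4-clique {d, e, f, g}. A clique must lie in a single bag of any decomposition, so no decomposition can have width below 3. The upper and lower bounds meet at 3, so that is the treewidth.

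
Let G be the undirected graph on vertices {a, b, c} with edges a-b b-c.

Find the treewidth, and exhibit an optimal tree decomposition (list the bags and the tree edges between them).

Treewidth 1.
One such decomposition:
Bags: B1 = {a, b}  B2 = {b, c}
Tree: B1–B2

Each bag holds 2 vertices, so the decomposition has width 1, which upper-bounds the treewidth. Since G has at least one edge (e.g. b–a), it is not an edgeless graph, so tw(G) ≥ 1. Therefore the treewidth is 1.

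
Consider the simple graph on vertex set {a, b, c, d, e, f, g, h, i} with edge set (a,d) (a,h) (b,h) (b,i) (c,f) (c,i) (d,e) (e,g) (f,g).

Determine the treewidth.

2

A width-2 tree decomposition is:
Bags: B1 = {c, f, g}  B2 = {c, g, i}  B3 = {b, g, i}  B4 = {b, g, h}  B5 = {a, g, h}  B6 = {a, d, g}  B7 = {d, e, g}
Tree: B1–B2, B2–B3, B3–B4, B4–B5, B5–B6, B6–B7
Every bag has size at most 3, so the width is 3 − 1 = 2 and tw(G) ≤ 2. Since g–f–c–i–b–h–a–d–e–g is a cycle in G, G is not acyclic. Forests are exactly the graphs of treewidth ≤ 1, so tw(G) ≥ 2. The upper and lower bounds meet at 2, so that is the treewidth.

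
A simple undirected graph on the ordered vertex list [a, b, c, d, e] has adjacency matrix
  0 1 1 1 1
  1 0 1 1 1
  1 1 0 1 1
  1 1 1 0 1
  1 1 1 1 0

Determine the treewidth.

A width-4 tree decomposition is:
Bags: B1 = {a, b, c, d, e}
Tree: (single bag)
A single bag containing all 5 vertices is trivially a valid decomposition of width 4. On the other hand G contains the 5-clique {a, b, c, d, e}. A clique must lie in a single bag of any decomposition, so no decomposition can have width below 4. Therefore the treewidth is 4.

4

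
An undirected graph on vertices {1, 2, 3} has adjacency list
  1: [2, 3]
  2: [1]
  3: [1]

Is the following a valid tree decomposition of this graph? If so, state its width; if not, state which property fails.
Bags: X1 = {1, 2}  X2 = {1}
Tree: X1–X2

A tree decomposition must satisfy three properties: every vertex lies in some bag; for every edge, both endpoints lie together in some bag; and for every vertex, the bags containing it form a connected subtree. Here vertex 3 appears in no bag, so the decomposition is invalid.

No — vertex 3 appears in no bag.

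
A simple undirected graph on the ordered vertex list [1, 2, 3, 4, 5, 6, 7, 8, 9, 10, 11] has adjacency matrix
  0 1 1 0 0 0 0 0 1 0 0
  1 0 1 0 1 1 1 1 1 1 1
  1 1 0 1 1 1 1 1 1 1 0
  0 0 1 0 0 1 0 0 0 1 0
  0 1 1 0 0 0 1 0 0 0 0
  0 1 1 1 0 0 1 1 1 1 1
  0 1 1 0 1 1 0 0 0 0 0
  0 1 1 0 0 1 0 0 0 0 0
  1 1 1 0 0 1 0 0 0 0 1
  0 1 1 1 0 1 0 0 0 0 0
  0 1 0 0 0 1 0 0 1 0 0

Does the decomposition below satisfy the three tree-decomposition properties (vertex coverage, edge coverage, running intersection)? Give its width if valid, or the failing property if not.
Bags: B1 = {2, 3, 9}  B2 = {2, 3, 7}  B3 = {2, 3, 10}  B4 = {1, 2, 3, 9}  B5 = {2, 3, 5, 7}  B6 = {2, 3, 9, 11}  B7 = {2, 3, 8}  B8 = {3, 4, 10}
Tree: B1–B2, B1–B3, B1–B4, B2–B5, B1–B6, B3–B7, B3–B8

A tree decomposition must satisfy three properties: every vertex lies in some bag; for every edge, both endpoints lie together in some bag; and for every vertex, the bags containing it form a connected subtree. Here vertex 6 appears in no bag, so the decomposition is invalid.

No — vertex 6 appears in no bag.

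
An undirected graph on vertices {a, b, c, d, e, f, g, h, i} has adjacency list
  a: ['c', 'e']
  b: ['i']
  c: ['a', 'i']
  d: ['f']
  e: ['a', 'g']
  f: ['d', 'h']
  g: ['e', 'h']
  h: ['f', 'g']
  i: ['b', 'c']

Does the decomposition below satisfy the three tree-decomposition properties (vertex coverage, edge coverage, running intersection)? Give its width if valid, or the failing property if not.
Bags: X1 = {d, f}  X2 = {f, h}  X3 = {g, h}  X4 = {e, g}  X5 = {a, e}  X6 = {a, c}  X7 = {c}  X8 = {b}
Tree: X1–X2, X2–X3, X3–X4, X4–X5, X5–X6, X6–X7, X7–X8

A tree decomposition must satisfy three properties: every vertex lies in some bag; for every edge, both endpoints lie together in some bag; and for every vertex, the bags containing it form a connected subtree. Here vertex i appears in no bag, so the decomposition is invalid.

No — vertex i appears in no bag.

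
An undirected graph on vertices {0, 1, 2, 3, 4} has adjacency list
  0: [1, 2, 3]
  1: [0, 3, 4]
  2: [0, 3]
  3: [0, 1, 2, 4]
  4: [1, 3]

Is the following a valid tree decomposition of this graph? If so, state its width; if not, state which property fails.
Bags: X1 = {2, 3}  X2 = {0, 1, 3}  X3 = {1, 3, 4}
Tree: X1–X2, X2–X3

No — edge (0,2) lies in no bag.

A tree decomposition must satisfy three properties: every vertex lies in some bag; for every edge, both endpoints lie together in some bag; and for every vertex, the bags containing it form a connected subtree. Here edge (0,2) lies in no bag, so the decomposition is invalid.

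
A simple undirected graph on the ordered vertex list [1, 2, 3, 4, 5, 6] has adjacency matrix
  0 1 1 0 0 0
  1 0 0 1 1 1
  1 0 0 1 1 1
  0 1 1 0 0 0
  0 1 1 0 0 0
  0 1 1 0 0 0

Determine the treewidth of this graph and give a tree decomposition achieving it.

Treewidth 2.
One optimal decomposition is:
Bags: B1 = {1, 2, 3}  B2 = {2, 3, 5}  B3 = {2, 3, 4}  B4 = {2, 3, 6}
Tree: B1–B2, B2–B3, B3–B4

Every bag has size at most 3, so the width is 3 − 1 = 2 and tw(G) ≤ 2. The edges 1–3–5–2–1 form a cycle, so G is not a tree and its treewidth is at least 2. Hence tw(G) = 2 exactly.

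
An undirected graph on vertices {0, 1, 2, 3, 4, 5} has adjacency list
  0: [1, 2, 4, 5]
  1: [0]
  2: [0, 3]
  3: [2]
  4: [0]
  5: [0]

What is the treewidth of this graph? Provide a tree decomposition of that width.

Treewidth 1.
Bags: B1 = {0, 5}  B2 = {0, 2}  B3 = {0, 1}  B4 = {2, 3}  B5 = {0, 4}
Tree: B1–B2, B2–B3, B2–B4, B1–B5

Each bag holds 2 vertices, so the decomposition has width 1, which upper-bounds the treewidth. Since G has at least one edge (e.g. 0–5), it is not an edgeless graph, so tw(G) ≥ 1. Combining the bounds, tw(G) = 1.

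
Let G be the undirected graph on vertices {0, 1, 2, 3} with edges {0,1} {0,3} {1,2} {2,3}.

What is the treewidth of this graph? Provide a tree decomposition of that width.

Each bag holds 3 vertices, so the decomposition has width 2, which upper-bounds the treewidth. For the lower bound, G contains the cycle 2–3–0–1–2, so G is not a forest; only forests have treewidth ≤ 1, hence tw(G) ≥ 2. Hence tw(G) = 2 exactly.

Treewidth 2.
Bags: B1 = {0, 2, 3}  B2 = {0, 1, 2}
Tree: B1–B2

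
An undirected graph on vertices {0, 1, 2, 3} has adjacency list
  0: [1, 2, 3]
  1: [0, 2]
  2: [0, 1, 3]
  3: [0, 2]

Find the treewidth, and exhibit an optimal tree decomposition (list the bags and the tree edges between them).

The largest bag has 3 vertices, giving width 2; this decomposition certifies tw(G) ≤ 2. Conversely, {0, 1, 2} is a clique of size 3, and the vertices of any clique must share a bag in every tree decomposition; so some bag has ≥ 3 vertices and tw(G) ≥ 2. Hence tw(G) = 2 exactly.

Treewidth 2.
One optimal decomposition is:
Bags: B1 = {0, 1, 2}  B2 = {0, 2, 3}
Tree: B1–B2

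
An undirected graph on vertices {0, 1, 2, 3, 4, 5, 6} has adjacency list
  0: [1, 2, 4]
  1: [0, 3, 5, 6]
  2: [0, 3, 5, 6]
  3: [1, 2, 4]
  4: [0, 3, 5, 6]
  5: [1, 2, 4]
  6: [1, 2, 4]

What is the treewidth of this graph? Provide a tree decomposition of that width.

Treewidth 3.
Bags: B1 = {0, 1, 2, 4}  B2 = {1, 2, 4, 6}  B3 = {1, 2, 4, 5}  B4 = {1, 2, 3, 4}
Tree: B1–B2, B2–B3, B3–B4

Every bag has size at most 4, so the width is 4 − 1 = 3 and tw(G) ≤ 3. For the lower bound: the 4 vertex sets {0,2}, {4,6}, {1}, {5} are disjoint, each induces a connected subgraph, and every pair is joined by at least one edge of G. Contracting each set to a single vertex therefore yields K_{4} as a minor, and since treewidth is minor-monotone, tw(G) ≥ tw(K_{4}) = 3. Hence tw(G) = 3 exactly.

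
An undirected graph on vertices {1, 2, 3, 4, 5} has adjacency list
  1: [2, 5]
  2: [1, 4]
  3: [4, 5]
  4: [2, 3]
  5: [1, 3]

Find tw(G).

A width-2 tree decomposition is:
Bags: B1 = {1, 2, 4}  B2 = {1, 3, 4}  B3 = {1, 3, 5}
Tree: B1–B2, B2–B3
Each bag holds 3 vertices, so the decomposition has width 2, which upper-bounds the treewidth. For the lower bound, G contains the cycle 1–2–4–3–5–1, so G is not a forest; only forests have treewidth ≤ 1, hence tw(G) ≥ 2. Hence tw(G) = 2 exactly.

2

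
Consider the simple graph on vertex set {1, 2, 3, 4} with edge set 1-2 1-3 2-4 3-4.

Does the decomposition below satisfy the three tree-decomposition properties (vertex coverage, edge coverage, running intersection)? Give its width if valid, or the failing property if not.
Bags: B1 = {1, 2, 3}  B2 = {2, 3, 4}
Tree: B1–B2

Yes; width 2.

Every vertex of G appears in some bag (union = {1, 2, 3, 4}); every edge is covered by a bag; and for each vertex v the set of bags containing v is connected in the bag tree. The decomposition is therefore valid. The largest bag has 3 vertices, so the width is 2.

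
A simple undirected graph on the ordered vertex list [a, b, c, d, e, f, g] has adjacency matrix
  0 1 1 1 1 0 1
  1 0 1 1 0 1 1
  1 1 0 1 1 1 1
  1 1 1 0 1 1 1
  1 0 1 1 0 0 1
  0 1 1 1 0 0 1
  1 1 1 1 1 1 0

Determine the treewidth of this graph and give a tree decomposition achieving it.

The largest bag has 5 vertices, giving width 4; this decomposition certifies tw(G) ≤ 4. On the other hand G contains the 5-clique {b, c, d, f, g}. A clique must lie in a single bag of any decomposition, so no decomposition can have width below 4. The upper and lower bounds meet at 4, so that is the treewidth.

Treewidth 4.
One such decomposition:
Bags: B1 = {a, b, c, d, g}  B2 = {b, c, d, f, g}  B3 = {a, c, d, e, g}
Tree: B1–B2, B1–B3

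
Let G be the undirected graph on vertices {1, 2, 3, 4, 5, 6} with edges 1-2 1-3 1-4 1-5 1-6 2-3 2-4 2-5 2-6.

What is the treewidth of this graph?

2

A width-2 tree decomposition is:
Bags: B1 = {1, 2, 5}  B2 = {1, 2, 4}  B3 = {1, 2, 3}  B4 = {1, 2, 6}
Tree: B1–B2, B1–B3, B3–B4
The largest bag has 3 vertices, giving width 2; this decomposition certifies tw(G) ≤ 2. For the lower bound, the 3 vertices {1, 2, 3} are pairwise adjacent, and any tree decomposition puts a clique entirely inside one bag — forcing width ≥ 2. Therefore the treewidth is 2.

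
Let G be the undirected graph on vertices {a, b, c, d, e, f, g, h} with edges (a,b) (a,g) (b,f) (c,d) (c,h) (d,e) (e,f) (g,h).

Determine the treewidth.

A width-2 tree decomposition is:
Bags: B1 = {a, b, f}  B2 = {a, f, g}  B3 = {f, g, h}  B4 = {c, f, h}  B5 = {c, d, f}  B6 = {d, e, f}
Tree: B1–B2, B2–B3, B3–B4, B4–B5, B5–B6
The largest bag has 3 vertices, giving width 2; this decomposition certifies tw(G) ≤ 2. The edges f–b–a–g–h–c–d–e–f form a cycle, so G is not a tree and its treewidth is at least 2. Hence tw(G) = 2 exactly.

2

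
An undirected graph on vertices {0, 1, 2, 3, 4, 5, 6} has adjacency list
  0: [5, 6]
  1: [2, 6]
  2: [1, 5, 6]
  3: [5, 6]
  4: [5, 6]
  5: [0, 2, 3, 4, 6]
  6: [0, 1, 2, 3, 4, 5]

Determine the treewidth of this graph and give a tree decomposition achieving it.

Treewidth 2.
One such decomposition:
Bags: B1 = {2, 5, 6}  B2 = {1, 2, 6}  B3 = {0, 5, 6}  B4 = {3, 5, 6}  B5 = {4, 5, 6}
Tree: B1–B2, B1–B3, B3–B4, B4–B5

Each bag holds 3 vertices, so the decomposition has width 2, which upper-bounds the treewidth. Conversely, {1, 2, 6} is a clique of size 3, and the vertices of any clique must share a bag in every tree decomposition; so some bag has ≥ 3 vertices and tw(G) ≥ 2. Therefore the treewidth is 2.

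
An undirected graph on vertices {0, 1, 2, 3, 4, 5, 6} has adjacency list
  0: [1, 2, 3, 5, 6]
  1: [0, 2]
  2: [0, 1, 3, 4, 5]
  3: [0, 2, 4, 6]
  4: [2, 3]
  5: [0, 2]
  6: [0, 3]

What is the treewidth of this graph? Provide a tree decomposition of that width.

Treewidth 2.
One such decomposition:
Bags: B1 = {0, 2, 3}  B2 = {2, 3, 4}  B3 = {0, 2, 5}  B4 = {0, 1, 2}  B5 = {0, 3, 6}
Tree: B1–B2, B1–B3, B3–B4, B1–B5

Every bag has size at most 3, so the width is 3 − 1 = 2 and tw(G) ≤ 2. On the other hand G contains the 3-clique {0, 1, 2}. A clique must lie in a single bag of any decomposition, so no decomposition can have width below 2. Combining the bounds, tw(G) = 2.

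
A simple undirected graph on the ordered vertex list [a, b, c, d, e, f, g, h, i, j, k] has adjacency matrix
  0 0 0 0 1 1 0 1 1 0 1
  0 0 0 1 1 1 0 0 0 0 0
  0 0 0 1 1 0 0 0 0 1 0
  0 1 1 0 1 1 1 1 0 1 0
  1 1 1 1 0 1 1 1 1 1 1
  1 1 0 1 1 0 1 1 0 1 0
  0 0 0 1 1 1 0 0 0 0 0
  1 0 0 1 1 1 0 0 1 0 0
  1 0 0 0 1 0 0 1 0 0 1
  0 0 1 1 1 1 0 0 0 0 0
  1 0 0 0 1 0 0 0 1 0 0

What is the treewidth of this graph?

3

A width-3 tree decomposition is:
Bags: B1 = {b, d, e, f}  B2 = {d, e, f, j}  B3 = {c, d, e, j}  B4 = {d, e, f, h}  B5 = {d, e, f, g}  B6 = {a, e, f, h}  B7 = {a, e, h, i}  B8 = {a, e, i, k}
Tree: B1–B2, B2–B3, B1–B4, B1–B5, B4–B6, B6–B7, B7–B8
The largest bag has 4 vertices, giving width 3; this decomposition certifies tw(G) ≤ 3. Conversely, {c, d, e, j} is a clique of size 4, and the vertices of any clique must share a bag in every tree decomposition; so some bag has ≥ 4 vertices and tw(G) ≥ 3. Therefore the treewidth is 3.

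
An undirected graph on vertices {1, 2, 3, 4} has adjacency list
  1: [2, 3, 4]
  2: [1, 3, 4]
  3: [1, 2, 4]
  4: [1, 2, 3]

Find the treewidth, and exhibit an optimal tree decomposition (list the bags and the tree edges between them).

Treewidth 3.
Bags: B1 = {1, 2, 3, 4}
Tree: (single bag)

A single bag containing all 4 vertices is trivially a valid decomposition of width 3. On the other hand G contains the 4-clique {1, 2, 3, 4}. A clique must lie in a single bag of any decomposition, so no decomposition can have width below 3. The upper and lower bounds meet at 3, so that is the treewidth.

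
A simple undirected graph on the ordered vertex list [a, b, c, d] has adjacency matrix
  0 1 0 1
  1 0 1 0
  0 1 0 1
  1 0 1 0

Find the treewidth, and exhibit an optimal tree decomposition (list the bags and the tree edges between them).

Treewidth 2.
One such decomposition:
Bags: B1 = {b, c, d}  B2 = {a, b, d}
Tree: B1–B2

The largest bag has 3 vertices, giving width 2; this decomposition certifies tw(G) ≤ 2. The edges b–c–d–a–b form a cycle, so G is not a tree and its treewidth is at least 2. Combining the bounds, tw(G) = 2.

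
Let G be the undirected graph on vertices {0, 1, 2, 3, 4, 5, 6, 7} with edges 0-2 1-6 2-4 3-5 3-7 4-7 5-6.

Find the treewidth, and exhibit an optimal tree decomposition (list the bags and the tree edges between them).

Treewidth 1.
Bags: B1 = {1, 6}  B2 = {5, 6}  B3 = {3, 5}  B4 = {3, 7}  B5 = {4, 7}  B6 = {2, 4}  B7 = {0, 2}
Tree: B1–B2, B2–B3, B3–B4, B4–B5, B5–B6, B6–B7

Every bag has size at most 2, so the width is 2 − 1 = 1 and tw(G) ≤ 1. G has an edge, so its treewidth is at least 1. Combining the bounds, tw(G) = 1.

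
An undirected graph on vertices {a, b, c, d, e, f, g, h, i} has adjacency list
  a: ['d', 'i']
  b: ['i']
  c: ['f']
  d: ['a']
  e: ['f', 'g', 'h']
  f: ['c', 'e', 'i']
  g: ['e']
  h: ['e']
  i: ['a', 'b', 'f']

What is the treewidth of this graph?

1

A width-1 tree decomposition is:
Bags: B1 = {a, i}  B2 = {f, i}  B3 = {e, f}  B4 = {b, i}  B5 = {e, h}  B6 = {a, d}  B7 = {e, g}  B8 = {c, f}
Tree: B1–B2, B2–B3, B1–B4, B3–B5, B1–B6, B5–B7, B2–B8
Every bag has size at most 2, so the width is 2 − 1 = 1 and tw(G) ≤ 1. Any graph with an edge has treewidth ≥ 1, and G has the edge a–i. The upper and lower bounds meet at 1, so that is the treewidth.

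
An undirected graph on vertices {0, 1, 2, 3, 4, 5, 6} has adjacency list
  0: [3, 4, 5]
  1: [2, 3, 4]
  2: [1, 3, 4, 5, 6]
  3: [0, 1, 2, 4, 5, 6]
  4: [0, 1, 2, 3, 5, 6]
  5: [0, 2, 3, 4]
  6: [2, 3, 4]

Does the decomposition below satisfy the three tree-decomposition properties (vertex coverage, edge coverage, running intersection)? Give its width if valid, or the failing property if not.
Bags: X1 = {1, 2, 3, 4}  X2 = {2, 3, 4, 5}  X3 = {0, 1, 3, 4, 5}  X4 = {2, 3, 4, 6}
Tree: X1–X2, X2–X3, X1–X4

No — bags containing vertex 1 are not connected in the tree.

A tree decomposition must satisfy three properties: every vertex lies in some bag; for every edge, both endpoints lie together in some bag; and for every vertex, the bags containing it form a connected subtree. Here bags containing vertex 1 are not connected in the tree, so the decomposition is invalid.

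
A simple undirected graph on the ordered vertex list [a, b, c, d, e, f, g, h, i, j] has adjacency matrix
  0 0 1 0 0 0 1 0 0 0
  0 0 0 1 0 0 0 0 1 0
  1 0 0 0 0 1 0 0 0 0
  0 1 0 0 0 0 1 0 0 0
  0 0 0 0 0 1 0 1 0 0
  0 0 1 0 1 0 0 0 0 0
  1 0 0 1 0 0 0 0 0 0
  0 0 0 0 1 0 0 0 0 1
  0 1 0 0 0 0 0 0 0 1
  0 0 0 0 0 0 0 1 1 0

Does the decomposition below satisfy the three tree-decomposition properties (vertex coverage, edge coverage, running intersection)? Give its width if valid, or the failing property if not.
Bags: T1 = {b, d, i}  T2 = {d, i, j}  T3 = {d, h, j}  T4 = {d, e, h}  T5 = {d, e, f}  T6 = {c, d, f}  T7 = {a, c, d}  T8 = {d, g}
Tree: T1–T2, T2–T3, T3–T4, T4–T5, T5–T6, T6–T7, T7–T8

A tree decomposition must satisfy three properties: every vertex lies in some bag; for every edge, both endpoints lie together in some bag; and for every vertex, the bags containing it form a connected subtree. Here edge (a,g) lies in no bag, so the decomposition is invalid.

No — edge (a,g) lies in no bag.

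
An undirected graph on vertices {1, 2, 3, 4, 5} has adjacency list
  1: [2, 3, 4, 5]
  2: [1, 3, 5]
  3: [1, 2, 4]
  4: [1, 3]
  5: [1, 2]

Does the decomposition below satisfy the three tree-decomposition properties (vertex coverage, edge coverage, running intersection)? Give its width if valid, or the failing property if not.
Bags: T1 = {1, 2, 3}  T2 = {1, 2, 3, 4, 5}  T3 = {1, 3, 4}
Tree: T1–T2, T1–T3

A tree decomposition must satisfy three properties: every vertex lies in some bag; for every edge, both endpoints lie together in some bag; and for every vertex, the bags containing it form a connected subtree. Here bags containing vertex 4 are not connected in the tree, so the decomposition is invalid.

No — bags containing vertex 4 are not connected in the tree.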